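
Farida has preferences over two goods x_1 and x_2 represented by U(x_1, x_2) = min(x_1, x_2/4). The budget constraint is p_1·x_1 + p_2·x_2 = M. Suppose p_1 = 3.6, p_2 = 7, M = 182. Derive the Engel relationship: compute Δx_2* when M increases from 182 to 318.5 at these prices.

Δx_2* = 17.2785

Demand: x_1*(p_1,p_2,M) = M/(p_1 + 4·p_2), x_2* = 4·M/(p_1 + 4·p_2).
Here 3.6 + 4·7 = 31.6, giving x_2* = 23.038.
At M' = 318.5: x_2* = 40.3165. Change: 40.3165 − 23.038 = 17.2785.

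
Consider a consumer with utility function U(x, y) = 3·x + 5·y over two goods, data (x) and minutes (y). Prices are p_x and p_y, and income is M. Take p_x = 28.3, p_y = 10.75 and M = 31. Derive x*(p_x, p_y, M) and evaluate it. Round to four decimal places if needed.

x* = 0

Perfect substitutes: compare marginal utility per dollar. 3/p_x vs 5/p_y → 0.106 vs 0.4651.
y gives more utility per dollar, so spend all income on y: y* = M/p_y, x* = 0.
Numerically: x* = 0, y* = 2.8837.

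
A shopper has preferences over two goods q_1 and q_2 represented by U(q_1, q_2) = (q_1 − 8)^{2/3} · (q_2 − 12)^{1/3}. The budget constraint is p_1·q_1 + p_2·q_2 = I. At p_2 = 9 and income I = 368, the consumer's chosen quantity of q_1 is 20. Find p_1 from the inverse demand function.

p_1 = 10

MRS = 2·(q_2−12)/(q_1−8). Tangency with p_1/p_2 gives q_2−12 = (1/2)·(p_1/p_2)·(q_1−8).
After buying the subsistence bundle (8, 12), a share 2/3 of the remaining income goes to q_1: q_1* = 8 + 2/3·(I − 8p_1 − 12p_2)/p_1.
Set q_1* = 20 in the demand function and solve for p_1: p_1 = 10.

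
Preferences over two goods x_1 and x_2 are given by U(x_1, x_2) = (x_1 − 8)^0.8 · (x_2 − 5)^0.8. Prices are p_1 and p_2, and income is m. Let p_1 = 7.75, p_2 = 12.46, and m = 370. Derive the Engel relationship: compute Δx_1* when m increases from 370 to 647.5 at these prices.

MRS = (x_2−5)/(x_1−8). Tangency with p_1/p_2 gives x_2−5 = (p_1/p_2)·(x_1−8).
After buying the subsistence bundle (8, 5), a share 0.5 of the remaining income goes to x_1: x_1* = 8 + 0.5·(m − 8p_1 − 5p_2)/p_1.
Discretionary income = 370 − 8·7.75 − 5·12.46 = 245.7; x_1* = 8 + 0.5·245.7/7.75 = 23.8516.
At m' = 647.5: x_1* = 41.7548. Change: 41.7548 − 23.8516 = 17.9032.

Δx_1* = 17.9032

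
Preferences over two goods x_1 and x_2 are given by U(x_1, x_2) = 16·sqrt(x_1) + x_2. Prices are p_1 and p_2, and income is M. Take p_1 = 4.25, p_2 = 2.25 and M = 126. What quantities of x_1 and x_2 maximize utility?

x_1* = 17.9377, x_2* = 22.1176

Set MRS = p_1/p_2: 8·x_1^(−1/2) = p_1/p_2.
Solve: √x_1 = 8·p_2/p_1, so x_1*(p_1,p_2) = (8·p_2/p_1)², and x_2* = (M − p_1·x_1*)/p_2.
Plugging in: x_1* = (8·2.25/4.25)² = 17.9377, x_2* = 22.1176.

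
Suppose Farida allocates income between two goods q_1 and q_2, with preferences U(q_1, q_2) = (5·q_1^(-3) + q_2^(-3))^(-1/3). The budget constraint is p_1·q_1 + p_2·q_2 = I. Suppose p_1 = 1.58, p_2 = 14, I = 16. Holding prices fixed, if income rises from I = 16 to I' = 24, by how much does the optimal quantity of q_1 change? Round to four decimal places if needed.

Numerically q_2/q_1 = 0.387605, so q_1* = 16/(1.58 + 14·0.387605) = 2.2836.
At I' = 24: q_1* = 3.4254. Change: 3.4254 − 2.2836 = 1.1418.

Δq_1* = 1.1418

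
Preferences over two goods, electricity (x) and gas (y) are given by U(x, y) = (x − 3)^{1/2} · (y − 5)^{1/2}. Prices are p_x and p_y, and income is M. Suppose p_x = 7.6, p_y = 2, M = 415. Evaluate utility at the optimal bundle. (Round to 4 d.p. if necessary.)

V = 49.0161

This is Cobb-Douglas in (x−3, y−5): tangency gives 0.5·p_y·(y−5) = 0.5·p_x·(x−3).
After buying the subsistence bundle (3, 5), a share 0.5 of the remaining income goes to x: x* = 3 + 0.5·(M − 3p_x − 5p_y)/p_x.
Discretionary income = 415 − 3·7.6 − 5·2 = 382.2; x* = 3 + 0.5·382.2/7.6 = 28.1447; y* = 5 + 0.5·382.2/2 = 100.55.
Utility at the optimum: U(28.1447, 100.55) = 49.0161.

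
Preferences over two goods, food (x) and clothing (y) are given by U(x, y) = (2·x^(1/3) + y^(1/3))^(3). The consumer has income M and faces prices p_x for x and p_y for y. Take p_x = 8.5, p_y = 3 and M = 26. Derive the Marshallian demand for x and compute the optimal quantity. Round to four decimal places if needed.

x* = 1.9176

Substitute y = (y/x)·x into the budget: x* = M/(p_x + p_y·(y/x)).
Numerically y/x = 1.686171, so x* = 26/(8.5 + 3·1.686171) = 1.9176.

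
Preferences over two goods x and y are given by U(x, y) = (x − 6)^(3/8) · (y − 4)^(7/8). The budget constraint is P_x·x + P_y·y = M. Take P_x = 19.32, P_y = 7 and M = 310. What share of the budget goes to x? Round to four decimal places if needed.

Substituting into the budget: x* = 6 + 0.3·(M − 6·P_x − 4·P_y)/P_x, and y* = 4 + 0.7·(…)/P_y.
Discretionary income = 310 − 6·19.32 − 4·7 = 166.08; x* = 6 + 0.3·166.08/19.32 = 8.5789; y* = 4 + 0.7·166.08/7 = 20.608.
Expenditure on x: 19.32·8.5789 = 165.744; share = 0.5347.

share on x = 0.5347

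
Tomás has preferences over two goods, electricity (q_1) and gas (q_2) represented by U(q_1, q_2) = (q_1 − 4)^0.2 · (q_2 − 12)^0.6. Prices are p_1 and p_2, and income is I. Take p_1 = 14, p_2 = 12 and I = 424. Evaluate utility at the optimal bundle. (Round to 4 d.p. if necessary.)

V = 6.4282

This is Cobb-Douglas in (q_1−4, q_2−12): tangency gives 0.2·p_2·(q_2−12) = 0.6·p_1·(q_1−4).
Substituting into the budget: q_1* = 4 + 0.25·(I − 4·p_1 − 12·p_2)/p_1, and q_2* = 12 + 0.75·(…)/p_2.
Discretionary income = 424 − 4·14 − 12·12 = 224; q_1* = 4 + 0.25·224/14 = 8; q_2* = 12 + 0.75·224/12 = 26.
Utility at the optimum: U(8, 26) = 6.4282.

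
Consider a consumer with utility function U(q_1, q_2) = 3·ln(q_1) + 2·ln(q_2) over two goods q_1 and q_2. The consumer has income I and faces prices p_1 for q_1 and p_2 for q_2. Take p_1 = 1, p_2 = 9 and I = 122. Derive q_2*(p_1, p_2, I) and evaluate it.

q_2* = 5.4222

MU_q_1/MU_q_2 = (3·q_2)/(2·q_1); tangency sets this equal to p_1/p_2.
So 3·p_2·q_2 = 2·p_1·q_1; combined with the budget, a share 0.6 of income goes to q_1.
Demand: q_1*(p_1,p_2,I) = 0.6·I/p_1 and q_2* = 0.4·I/p_2.
At p_1=1, p_2=9, I=122: q_2* = 0.4·122/9 = 5.4222.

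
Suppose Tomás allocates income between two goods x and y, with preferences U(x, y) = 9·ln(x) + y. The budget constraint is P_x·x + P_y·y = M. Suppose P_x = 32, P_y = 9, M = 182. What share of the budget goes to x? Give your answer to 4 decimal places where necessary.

share on x = 0.4451

MU_x = 9/x, MU_y = 1. Tangency: 9/x = P_x/P_y.
So x*(P_x,P_y) = 9·P_y/P_x, independent of income; and y* = (M − 9·P_y)/P_y.
At the given prices: x* = 9·9/32 = 2.5312, and y* = 11.2222.
Expenditure on x: 32·2.5312 = 81; share = 0.4451.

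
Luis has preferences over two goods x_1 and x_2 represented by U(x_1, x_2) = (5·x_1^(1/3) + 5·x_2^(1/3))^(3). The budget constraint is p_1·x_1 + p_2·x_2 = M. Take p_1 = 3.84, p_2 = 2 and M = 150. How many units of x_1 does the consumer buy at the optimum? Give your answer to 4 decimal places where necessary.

x_1* = 16.374

MRS = MU_x_1/MU_x_2 = (x_2/x_1)^(2/3). Set equal to p_1/p_2.
Hence x_2/x_1 = (p_1/p_2)^(1/(2/3)), i.e. raised to the 1.5 power.
Substitute x_2 = (x_2/x_1)·x_1 into the budget: x_1* = M/(p_1 + p_2·(x_2/x_1)).
Numerically x_2/x_1 = 2.66043, so x_1* = 150/(3.84 + 2·2.66043) = 16.374.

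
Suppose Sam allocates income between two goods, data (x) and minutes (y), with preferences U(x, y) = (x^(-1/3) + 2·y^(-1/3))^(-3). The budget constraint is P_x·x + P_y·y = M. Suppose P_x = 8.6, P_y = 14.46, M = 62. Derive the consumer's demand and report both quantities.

x* = 2.4731, y* = 2.8168

MU_x ∝ x^(-4/3), MU_y ∝ 2·y^(-4/3), so MRS = (1/2)·(y/x)^(4/3) = P_x/P_y.
Hence y/x = (2·P_x/P_y)^(1/(4/3)), i.e. raised to the 0.75 power.
Substitute y = (y/x)·x into the budget: x* = M/(P_x + P_y·(y/x)).
Numerically y/x = 1.138991, so x* = 62/(8.6 + 14.46·1.138991) = 2.4731 and y* = 1.138991·2.4731 = 2.8168.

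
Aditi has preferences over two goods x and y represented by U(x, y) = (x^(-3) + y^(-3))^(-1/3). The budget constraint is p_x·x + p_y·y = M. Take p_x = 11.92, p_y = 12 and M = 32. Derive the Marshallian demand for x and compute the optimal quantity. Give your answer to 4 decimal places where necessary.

x* = 1.3389

From the CES first-order condition, (y/x)^(4) = p_x/p_y.
Solve for the ratio: y/x = [p_x/p_y]^(0.25).
With the ratio pinned down, the budget gives x* = M/(p_x + p_y·(y/x)) and y* = (y/x)·x*.
Numerically y/x = 0.998329, so x* = 32/(11.92 + 12·0.998329) = 1.3389.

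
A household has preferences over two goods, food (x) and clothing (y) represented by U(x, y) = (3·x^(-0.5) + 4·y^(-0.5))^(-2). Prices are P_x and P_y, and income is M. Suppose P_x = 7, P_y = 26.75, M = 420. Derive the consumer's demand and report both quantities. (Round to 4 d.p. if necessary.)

From the CES first-order condition, (3/4)·(y/x)^(1.5) = P_x/P_y.
Solve for the ratio: y/x = [(4/3)·P_x/P_y]^(2/3).
Substitute y = (y/x)·x into the budget: x* = M/(P_x + P_y·(y/x)).
Numerically y/x = 0.495612, so x* = 420/(7 + 26.75·0.495612) = 20.7329 and y* = 0.495612·20.7329 = 10.2755.

x* = 20.7329, y* = 10.2755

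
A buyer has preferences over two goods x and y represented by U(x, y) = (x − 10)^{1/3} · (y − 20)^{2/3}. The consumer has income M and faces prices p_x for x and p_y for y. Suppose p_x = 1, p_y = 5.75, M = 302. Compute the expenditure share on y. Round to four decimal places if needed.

This is Cobb-Douglas in (x−10, y−20): tangency gives 1/3·p_y·(y−20) = 2/3·p_x·(x−10).
After buying the subsistence bundle (10, 20), a share 1/3 of the remaining income goes to x: x* = 10 + 1/3·(M − 10p_x − 20p_y)/p_x.
Discretionary income = 302 − 10·1 − 20·5.75 = 177; x* = 10 + 1/3·177/1 = 69; y* = 20 + 2/3·177/5.75 = 40.5217.
Expenditure on y: 5.75·40.5217 = 233; share = 0.7715.

share on y = 0.7715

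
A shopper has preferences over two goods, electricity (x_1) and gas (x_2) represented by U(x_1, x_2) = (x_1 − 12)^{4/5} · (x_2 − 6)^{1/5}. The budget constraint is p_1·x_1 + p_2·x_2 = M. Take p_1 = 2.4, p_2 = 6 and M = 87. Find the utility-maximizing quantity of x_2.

Let x_1' = x_1−12, x_2' = x_2−6. MRS = 4·x_2'/x_1' = p_1/p_2.
After buying the subsistence bundle (12, 6), a share 0.8 of the remaining income goes to x_1: x_1* = 12 + 0.8·(M − 12p_1 − 6p_2)/p_1.
Discretionary income = 87 − 12·2.4 − 6·6 = 22.2; x_2* = 6 + 0.2·22.2/6 = 6.74.

x_2* = 6.74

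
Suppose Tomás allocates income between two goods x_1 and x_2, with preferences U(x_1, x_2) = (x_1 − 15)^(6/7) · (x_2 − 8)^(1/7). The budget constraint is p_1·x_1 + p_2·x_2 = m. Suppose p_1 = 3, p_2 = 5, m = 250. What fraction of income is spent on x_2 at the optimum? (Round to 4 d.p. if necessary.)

share on x_2 = 0.2543

Let x_1' = x_1−15, x_2' = x_2−8. MRS = 6·x_2'/x_1' = p_1/p_2.
After buying the subsistence bundle (15, 8), a share 6/7 of the remaining income goes to x_1: x_1* = 15 + 6/7·(m − 15p_1 − 8p_2)/p_1.
Discretionary income = 250 − 15·3 − 8·5 = 165; x_1* = 15 + 6/7·165/3 = 62.1429; x_2* = 8 + 1/7·165/5 = 12.7143.
Expenditure on x_2: 5·12.7143 = 63.5714; share = 0.2543.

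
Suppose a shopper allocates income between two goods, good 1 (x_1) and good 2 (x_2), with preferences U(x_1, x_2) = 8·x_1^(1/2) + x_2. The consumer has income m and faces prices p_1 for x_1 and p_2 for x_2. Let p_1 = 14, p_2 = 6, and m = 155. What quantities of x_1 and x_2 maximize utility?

x_1* = 2.9388, x_2* = 18.9762

Plugging in: x_1* = (4·6/14)² = 2.9388, x_2* = 18.9762.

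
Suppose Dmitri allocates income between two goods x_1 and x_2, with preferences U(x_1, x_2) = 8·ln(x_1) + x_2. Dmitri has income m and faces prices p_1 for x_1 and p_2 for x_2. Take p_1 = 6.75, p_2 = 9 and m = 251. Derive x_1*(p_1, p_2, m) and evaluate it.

Set MRS = p_1/p_2: (8/x_1)/1 = p_1/p_2.
So x_1*(p_1,p_2) = 8·p_2/p_1, independent of income; and x_2* = (m − 8·p_2)/p_2.
At the given prices: x_1* = 8·9/6.75 = 10.6667.

x_1* = 10.6667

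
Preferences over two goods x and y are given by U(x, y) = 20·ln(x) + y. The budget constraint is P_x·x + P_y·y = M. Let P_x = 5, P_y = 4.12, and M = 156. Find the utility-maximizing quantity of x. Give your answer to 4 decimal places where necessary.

Set MRS = P_x/P_y: (20/x)/1 = P_x/P_y.
So x*(P_x,P_y) = 20·P_y/P_x, independent of income; and y* = (M − 20·P_y)/P_y.
At the given prices: x* = 20·4.12/5 = 16.48.

x* = 16.48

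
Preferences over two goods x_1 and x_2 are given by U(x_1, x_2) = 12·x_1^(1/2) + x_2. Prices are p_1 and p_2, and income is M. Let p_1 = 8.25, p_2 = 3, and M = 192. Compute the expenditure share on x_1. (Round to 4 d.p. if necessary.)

MU_x_1 = 6/√x_1, MU_x_2 = 1. Tangency: 6/√x_1 = p_1/p_2.
Solve: √x_1 = 6·p_2/p_1, so x_1*(p_1,p_2) = (6·p_2/p_1)², and x_2* = (M − p_1·x_1*)/p_2.
Plugging in: x_1* = (6·3/8.25)² = 4.7603, x_2* = 50.9091.
Expenditure on x_1: 8.25·4.7603 = 39.2727; share = 0.2045.

share on x_1 = 0.2045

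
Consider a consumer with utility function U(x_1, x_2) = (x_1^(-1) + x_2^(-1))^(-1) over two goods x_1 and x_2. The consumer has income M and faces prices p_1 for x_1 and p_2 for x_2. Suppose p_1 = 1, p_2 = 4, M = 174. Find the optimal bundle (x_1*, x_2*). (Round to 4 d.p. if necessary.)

x_1* = 58, x_2* = 29

From the CES first-order condition, (x_2/x_1)^(2) = p_1/p_2.
Hence x_2/x_1 = (p_1/p_2)^(1/(2)), i.e. raised to the 0.5 power.
Substitute x_2 = (x_2/x_1)·x_1 into the budget: x_1* = M/(p_1 + p_2·(x_2/x_1)).
Numerically x_2/x_1 = 0.5, so x_1* = 174/(1 + 4·0.5) = 58 and x_2* = 0.5·58 = 29.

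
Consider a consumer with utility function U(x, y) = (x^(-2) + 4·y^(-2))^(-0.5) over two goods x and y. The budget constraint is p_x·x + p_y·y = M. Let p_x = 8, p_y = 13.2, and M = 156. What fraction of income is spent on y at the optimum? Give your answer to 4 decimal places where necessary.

MRS = MU_x/MU_y = (1/4)·(y/x)^(3). Set equal to p_x/p_y.
Hence y/x = (4·p_x/p_y)^(1/(3)), i.e. raised to the 1/3 power.
Substitute y = (y/x)·x into the budget: x* = M/(p_x + p_y·(y/x)).
Numerically y/x = 1.343359, so x* = 156/(8 + 13.2·1.343359) = 6.0624 and y* = 1.343359·6.0624 = 8.144.
Expenditure on y: 13.2·8.144 = 107.5007; share = 0.6891.

share on y = 0.6891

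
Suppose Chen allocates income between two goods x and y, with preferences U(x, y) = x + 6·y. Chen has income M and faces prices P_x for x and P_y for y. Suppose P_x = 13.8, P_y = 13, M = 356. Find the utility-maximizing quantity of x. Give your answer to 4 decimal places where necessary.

x* = 0

Perfect substitutes: compare marginal utility per dollar. 1/P_x vs 6/P_y → 0.0725 vs 0.4615.
y gives more utility per dollar, so spend all income on y: y* = M/P_y, x* = 0.
Numerically: x* = 0, y* = 27.3846.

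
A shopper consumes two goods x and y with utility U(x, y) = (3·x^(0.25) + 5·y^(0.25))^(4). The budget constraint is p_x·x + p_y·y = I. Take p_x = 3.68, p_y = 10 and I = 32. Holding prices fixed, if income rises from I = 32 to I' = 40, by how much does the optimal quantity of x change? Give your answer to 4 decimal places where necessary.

Substitute y = (y/x)·x into the budget: x* = I/(p_x + p_y·(y/x)).
Numerically y/x = 0.521109, so x* = 32/(3.68 + 10·0.521109) = 3.5991.
At I' = 40: x* = 4.4989. Change: 4.4989 − 3.5991 = 0.8998.

Δx* = 0.8998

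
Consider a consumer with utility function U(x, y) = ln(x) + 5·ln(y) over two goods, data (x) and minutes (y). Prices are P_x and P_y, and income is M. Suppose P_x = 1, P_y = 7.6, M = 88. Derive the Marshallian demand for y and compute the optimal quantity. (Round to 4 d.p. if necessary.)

Tangency: MRS = (1/5)·y/x = P_x/P_y.
So P_y·y = 5·P_x·x; combined with the budget, a share 1/6 of income goes to x.
Demand: x*(P_x,P_y,M) = 1/6·M/P_x and y* = 5/6·M/P_y.
At P_x=1, P_y=7.6, M=88: y* = 5/6·88/7.6 = 9.6491.

y* = 9.6491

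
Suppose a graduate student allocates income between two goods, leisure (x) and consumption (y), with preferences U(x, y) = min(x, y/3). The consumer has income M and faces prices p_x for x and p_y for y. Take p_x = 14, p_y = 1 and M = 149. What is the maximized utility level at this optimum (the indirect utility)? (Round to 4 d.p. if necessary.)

With perfect complements, no substitution: consume in ratio x:y = 1:3.
Budget: p_x·x + p_y·3·x = M, so (p_x + 3·p_y)·x = M.
Demand: x*(p_x,p_y,M) = M/(p_x + 3·p_y), y* = 3·M/(p_x + 3·p_y).
Here 14 + 3·1 = 17, giving x* = 8.7647 and y* = 26.2941.
Utility at the optimum: U(8.7647, 26.2941) = 8.7647.

V = 8.7647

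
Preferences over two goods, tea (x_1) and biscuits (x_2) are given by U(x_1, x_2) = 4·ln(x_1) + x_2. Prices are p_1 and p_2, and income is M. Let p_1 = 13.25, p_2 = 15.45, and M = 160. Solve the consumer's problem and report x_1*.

Set MRS = p_1/p_2: (4/x_1)/1 = p_1/p_2.
So x_1*(p_1,p_2) = 4·p_2/p_1, independent of income; and x_2* = (M − 4·p_2)/p_2.
At the given prices: x_1* = 4·15.45/13.25 = 4.6642.

x_1* = 4.6642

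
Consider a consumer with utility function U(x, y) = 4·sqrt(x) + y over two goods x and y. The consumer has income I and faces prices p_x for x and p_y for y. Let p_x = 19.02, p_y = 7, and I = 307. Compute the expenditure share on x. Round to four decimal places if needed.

share on x = 0.0336

Thus x* = (2·p_y/p_x)² — independent of I — with the rest of income spent on y.
Plugging in: x* = (2·7/19.02)² = 0.5418, y* = 42.385.
Expenditure on x: 19.02·0.5418 = 10.3049; share = 0.0336.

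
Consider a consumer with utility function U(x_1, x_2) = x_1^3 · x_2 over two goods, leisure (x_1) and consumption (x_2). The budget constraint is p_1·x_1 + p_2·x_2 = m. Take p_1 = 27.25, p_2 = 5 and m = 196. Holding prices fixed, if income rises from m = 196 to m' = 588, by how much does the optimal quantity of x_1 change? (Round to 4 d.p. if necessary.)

Δx_1* = 10.789

Tangency: MRS = 3·x_2/x_1 = p_1/p_2.
Rearranging, p_2·x_2 = (1/3)·p_1·x_1. Substituting into the budget gives p_1·x_1·(1 + (1/3)) = m.
Demand: x_1*(p_1,p_2,m) = 0.75·m/p_1 and x_2* = 0.25·m/p_2.
At p_1=27.25, p_2=5, m=196: x_1* = 0.75·196/27.25 = 5.3945.
At m' = 588: x_1* = 16.1835. Change: 16.1835 − 5.3945 = 10.789.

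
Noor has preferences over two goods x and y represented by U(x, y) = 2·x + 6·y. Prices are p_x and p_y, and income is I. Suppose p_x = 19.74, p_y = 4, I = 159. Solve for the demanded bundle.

x* = 0, y* = 39.75

Linear utility — the consumer picks whichever good has higher MU/price: 2/19.74 = 0.1013 vs 6/4 = 1.5.
y gives more utility per dollar, so spend all income on y: y* = I/p_y, x* = 0.
Numerically: x* = 0, y* = 39.75.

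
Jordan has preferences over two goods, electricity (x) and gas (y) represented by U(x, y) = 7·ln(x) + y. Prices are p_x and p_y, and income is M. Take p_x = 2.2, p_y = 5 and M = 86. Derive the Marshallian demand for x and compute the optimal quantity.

Set MRS = p_x/p_y: (7/x)/1 = p_x/p_y.
So x*(p_x,p_y) = 7·p_y/p_x, independent of income; and y* = (M − 7·p_y)/p_y.
At the given prices: x* = 7·5/2.2 = 15.9091.

x* = 15.9091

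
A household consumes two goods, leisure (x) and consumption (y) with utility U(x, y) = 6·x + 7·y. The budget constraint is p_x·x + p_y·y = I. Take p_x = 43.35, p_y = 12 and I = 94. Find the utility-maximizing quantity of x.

Perfect substitutes: compare marginal utility per dollar. 6/p_x vs 7/p_y → 0.1384 vs 0.5833.
y gives more utility per dollar, so spend all income on y: y* = I/p_y, x* = 0.
Numerically: x* = 0, y* = 7.8333.

x* = 0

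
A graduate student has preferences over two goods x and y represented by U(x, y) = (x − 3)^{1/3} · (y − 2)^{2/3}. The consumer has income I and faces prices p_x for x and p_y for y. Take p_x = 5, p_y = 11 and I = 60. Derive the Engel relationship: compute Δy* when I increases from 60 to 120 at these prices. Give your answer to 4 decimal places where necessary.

MRS = (1/2)·(y−2)/(x−3). Tangency with p_x/p_y gives y−2 = 2·(p_x/p_y)·(x−3).
Substituting into the budget: x* = 3 + 1/3·(I − 3·p_x − 2·p_y)/p_x, and y* = 2 + 2/3·(…)/p_y.
Discretionary income = 60 − 3·5 − 2·11 = 23; y* = 2 + 2/3·23/11 = 3.3939.
At I' = 120: y* = 7.0303. Change: 7.0303 − 3.3939 = 3.6364.

Δy* = 3.6364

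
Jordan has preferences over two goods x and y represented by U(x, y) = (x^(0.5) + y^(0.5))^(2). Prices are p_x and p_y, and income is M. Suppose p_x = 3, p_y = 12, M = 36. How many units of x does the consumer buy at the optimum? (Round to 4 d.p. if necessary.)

x* = 9.6

MRS = MU_x/MU_y = (y/x)^(0.5). Set equal to p_x/p_y.
Hence y/x = (p_x/p_y)^(1/(0.5)), i.e. raised to the 2 power.
Substitute y = (y/x)·x into the budget: x* = M/(p_x + p_y·(y/x)).
Numerically y/x = 0.0625, so x* = 36/(3 + 12·0.0625) = 9.6.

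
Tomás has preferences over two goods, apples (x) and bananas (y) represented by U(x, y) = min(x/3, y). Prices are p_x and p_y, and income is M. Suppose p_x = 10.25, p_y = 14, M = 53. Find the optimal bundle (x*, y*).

x* = 3.5531, y* = 1.1844

Leontief preferences: the optimum is at the kink where x/3 = y/1, i.e. y = (1/3)·x.
Budget: p_x·x + p_y·(1/3)·x = M, so (3·p_x + p_y)·x = 3·M.
Demand: x*(p_x,p_y,M) = 3·M/(3·p_x + p_y), y* = M/(3·p_x + p_y).
Here 3·10.25 + 14 = 44.75, giving x* = 3.5531 and y* = 1.1844.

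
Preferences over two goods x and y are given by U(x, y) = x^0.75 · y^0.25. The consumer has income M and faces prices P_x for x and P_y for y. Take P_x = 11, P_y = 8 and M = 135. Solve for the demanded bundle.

Tangency: MRS = 3·y/x = P_x/P_y.
So 0.75·P_y·y = 0.25·P_x·x; combined with the budget, a share 0.75 of income goes to x.
Demand: x*(P_x,P_y,M) = 0.75·M/P_x and y* = 0.25·M/P_y.
At P_x=11, P_y=8, M=135: x* = 0.75·135/11 = 9.2045, y* = 4.2188.

x* = 9.2045, y* = 4.2188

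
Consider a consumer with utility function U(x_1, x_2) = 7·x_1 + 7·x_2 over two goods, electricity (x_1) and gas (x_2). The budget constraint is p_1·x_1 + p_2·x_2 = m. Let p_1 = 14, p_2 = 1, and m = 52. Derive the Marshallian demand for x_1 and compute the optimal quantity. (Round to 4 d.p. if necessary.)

x_2 gives more utility per dollar, so spend all income on x_2: x_2* = m/p_2, x_1* = 0.
Numerically: x_1* = 0, x_2* = 52.

x_1* = 0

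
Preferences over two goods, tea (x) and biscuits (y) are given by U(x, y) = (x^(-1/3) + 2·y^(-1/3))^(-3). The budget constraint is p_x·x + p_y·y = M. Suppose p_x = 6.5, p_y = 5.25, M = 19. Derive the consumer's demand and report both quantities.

x* = 1.1267, y* = 2.2241

From the CES first-order condition, (1/2)·(y/x)^(4/3) = p_x/p_y.
Hence y/x = (2·p_x/p_y)^(1/(4/3)), i.e. raised to the 0.75 power.
Substitute y = (y/x)·x into the budget: x* = M/(p_x + p_y·(y/x)).
Numerically y/x = 1.973959, so x* = 19/(6.5 + 5.25·1.973959) = 1.1267 and y* = 1.973959·1.1267 = 2.2241.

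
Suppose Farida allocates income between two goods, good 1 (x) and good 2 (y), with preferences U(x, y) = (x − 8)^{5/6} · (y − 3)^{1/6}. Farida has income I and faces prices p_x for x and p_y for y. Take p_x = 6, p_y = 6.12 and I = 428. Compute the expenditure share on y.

share on y = 0.1837

Let x' = x−8, y' = y−3. MRS = 5·y'/x' = p_x/p_y.
After buying the subsistence bundle (8, 3), a share 5/6 of the remaining income goes to x: x* = 8 + 5/6·(I − 8p_x − 3p_y)/p_x.
Discretionary income = 428 − 8·6 − 3·6.12 = 361.64; x* = 8 + 5/6·361.64/6 = 58.2278; y* = 3 + 1/6·361.64/6.12 = 12.8486.
Expenditure on y: 6.12·12.8486 = 78.6333; share = 0.1837.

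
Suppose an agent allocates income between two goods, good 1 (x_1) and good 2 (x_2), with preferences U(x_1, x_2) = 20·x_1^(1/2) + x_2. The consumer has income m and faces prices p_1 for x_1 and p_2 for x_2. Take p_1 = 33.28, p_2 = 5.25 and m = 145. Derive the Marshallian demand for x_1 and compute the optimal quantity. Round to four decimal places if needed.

MU_x_1 = 10/√x_1, MU_x_2 = 1. Tangency: 10/√x_1 = p_1/p_2.
Solve: √x_1 = 10·p_2/p_1, so x_1*(p_1,p_2) = (10·p_2/p_1)², and x_2* = (m − p_1·x_1*)/p_2.
Plugging in: x_1* = (10·5.25/33.28)² = 2.4886.

x_1* = 2.4886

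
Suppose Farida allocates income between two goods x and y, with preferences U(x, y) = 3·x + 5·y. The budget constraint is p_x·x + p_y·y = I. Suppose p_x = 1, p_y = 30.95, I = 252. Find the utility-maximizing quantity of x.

x gives more utility per dollar, so spend all income on x: x* = I/p_x, y* = 0.
Numerically: x* = 252, y* = 0.

x* = 252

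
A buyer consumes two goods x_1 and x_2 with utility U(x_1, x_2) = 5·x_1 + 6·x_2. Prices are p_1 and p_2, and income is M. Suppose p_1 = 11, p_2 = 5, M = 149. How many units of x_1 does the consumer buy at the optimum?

Linear utility — the consumer picks whichever good has higher MU/price: 5/11 = 0.4545 vs 6/5 = 1.2.
x_2 gives more utility per dollar, so spend all income on x_2: x_2* = M/p_2, x_1* = 0.
Numerically: x_1* = 0, x_2* = 29.8.

x_1* = 0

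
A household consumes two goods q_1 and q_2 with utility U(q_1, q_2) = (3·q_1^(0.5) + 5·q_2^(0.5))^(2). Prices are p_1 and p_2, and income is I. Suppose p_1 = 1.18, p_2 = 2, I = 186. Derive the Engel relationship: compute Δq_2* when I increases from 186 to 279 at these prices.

Δq_2* = 28.8789

Numerically q_2/q_1 = 0.966944, so q_1* = 186/(1.18 + 2·0.966944) = 59.7324 and q_2* = 0.966944·59.7324 = 57.7579.
At I' = 279: q_2* = 86.6368. Change: 86.6368 − 57.7579 = 28.8789.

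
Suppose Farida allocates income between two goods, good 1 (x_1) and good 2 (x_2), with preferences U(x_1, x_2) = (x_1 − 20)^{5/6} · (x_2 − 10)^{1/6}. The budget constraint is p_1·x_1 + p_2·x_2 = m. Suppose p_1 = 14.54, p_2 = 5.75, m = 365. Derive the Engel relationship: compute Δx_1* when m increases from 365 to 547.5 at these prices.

Discretionary income = 365 − 20·14.54 − 10·5.75 = 16.7; x_1* = 20 + 5/6·16.7/14.54 = 20.9571.
At m' = 547.5: x_1* = 31.4168. Change: 31.4168 − 20.9571 = 10.4597.

Δx_1* = 10.4597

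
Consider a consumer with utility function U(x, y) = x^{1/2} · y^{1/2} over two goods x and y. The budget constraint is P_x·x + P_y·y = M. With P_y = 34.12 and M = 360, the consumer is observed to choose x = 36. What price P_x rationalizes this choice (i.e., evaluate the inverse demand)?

P_x = 5

MU_x/MU_y = (0.5·y)/(0.5·x); tangency sets this equal to P_x/P_y.
Rearranging, P_y·y = P_x·x. Substituting into the budget gives P_x·x·(1 + 1) = M.
Demand: x*(P_x,P_y,M) = 0.5·M/P_x and y* = 0.5·M/P_y.
Set x* = 36 in the demand function and solve for P_x: P_x = 5.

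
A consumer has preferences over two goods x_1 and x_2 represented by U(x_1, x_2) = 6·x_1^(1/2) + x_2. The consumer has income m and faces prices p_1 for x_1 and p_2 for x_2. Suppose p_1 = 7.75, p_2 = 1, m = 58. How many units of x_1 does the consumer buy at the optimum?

x_1* = 0.1498

MU_x_1 = 3/√x_1, MU_x_2 = 1. Tangency: 3/√x_1 = p_1/p_2.
Solve: √x_1 = 3·p_2/p_1, so x_1*(p_1,p_2) = (3·p_2/p_1)², and x_2* = (m − p_1·x_1*)/p_2.
Plugging in: x_1* = (3·1/7.75)² = 0.1498.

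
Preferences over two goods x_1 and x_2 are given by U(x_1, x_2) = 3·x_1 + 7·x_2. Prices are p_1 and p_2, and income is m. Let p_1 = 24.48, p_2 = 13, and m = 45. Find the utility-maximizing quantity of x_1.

Linear utility — the consumer picks whichever good has higher MU/price: 3/24.48 = 0.1225 vs 7/13 = 0.5385.
x_2 gives more utility per dollar, so spend all income on x_2: x_2* = m/p_2, x_1* = 0.
Numerically: x_1* = 0, x_2* = 3.4615.

x_1* = 0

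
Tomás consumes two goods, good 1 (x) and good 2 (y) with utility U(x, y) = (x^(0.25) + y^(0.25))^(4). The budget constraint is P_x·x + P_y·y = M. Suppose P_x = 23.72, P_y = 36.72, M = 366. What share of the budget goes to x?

share on x = 0.5364

MU_x ∝ x^(-0.75), MU_y ∝ y^(-0.75), so MRS = (y/x)^(0.75) = P_x/P_y.
Solve for the ratio: y/x = [P_x/P_y]^(4/3).
With the ratio pinned down, the budget gives x* = M/(P_x + P_y·(y/x)) and y* = (y/x)·x*.
Numerically y/x = 0.558405, so x* = 366/(23.72 + 36.72·0.558405) = 8.2759 and y* = 0.558405·8.2759 = 4.6213.
Expenditure on x: 23.72·8.2759 = 196.3051; share = 0.5364.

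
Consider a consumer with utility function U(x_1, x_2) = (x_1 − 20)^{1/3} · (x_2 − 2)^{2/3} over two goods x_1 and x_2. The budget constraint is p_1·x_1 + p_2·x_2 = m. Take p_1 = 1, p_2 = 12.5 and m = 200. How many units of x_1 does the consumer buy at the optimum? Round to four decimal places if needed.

x_1* = 71.6667

Let x_1' = x_1−20, x_2' = x_2−2. MRS = (1/2)·x_2'/x_1' = p_1/p_2.
After buying the subsistence bundle (20, 2), a share 1/3 of the remaining income goes to x_1: x_1* = 20 + 1/3·(m − 20p_1 − 2p_2)/p_1.
Discretionary income = 200 − 20·1 − 2·12.5 = 155; x_1* = 20 + 1/3·155/1 = 71.6667.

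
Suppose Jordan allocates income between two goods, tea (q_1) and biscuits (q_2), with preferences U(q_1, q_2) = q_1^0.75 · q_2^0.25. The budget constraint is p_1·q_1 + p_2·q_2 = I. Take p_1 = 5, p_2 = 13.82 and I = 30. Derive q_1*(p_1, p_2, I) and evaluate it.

q_1* = 4.5

MU_q_1/MU_q_2 = (0.75·q_2)/(0.25·q_1); tangency sets this equal to p_1/p_2.
Rearranging, p_2·q_2 = (1/3)·p_1·q_1. Substituting into the budget gives p_1·q_1·(1 + (1/3)) = I.
Demand: q_1*(p_1,p_2,I) = 0.75·I/p_1 and q_2* = 0.25·I/p_2.
At p_1=5, p_2=13.82, I=30: q_1* = 0.75·30/5 = 4.5.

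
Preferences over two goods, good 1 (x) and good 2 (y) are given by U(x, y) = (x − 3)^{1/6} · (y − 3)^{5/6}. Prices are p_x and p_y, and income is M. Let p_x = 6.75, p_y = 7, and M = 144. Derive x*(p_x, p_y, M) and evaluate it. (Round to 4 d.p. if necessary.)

x* = 5.537

MRS = (1/5)·(y−3)/(x−3). Tangency with p_x/p_y gives y−3 = 5·(p_x/p_y)·(x−3).
After buying the subsistence bundle (3, 3), a share 1/6 of the remaining income goes to x: x* = 3 + 1/6·(M − 3p_x − 3p_y)/p_x.
Discretionary income = 144 − 3·6.75 − 3·7 = 102.75; x* = 3 + 1/6·102.75/6.75 = 5.537.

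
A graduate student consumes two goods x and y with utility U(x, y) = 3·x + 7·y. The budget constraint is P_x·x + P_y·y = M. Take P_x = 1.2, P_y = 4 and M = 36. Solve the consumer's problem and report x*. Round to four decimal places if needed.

Perfect substitutes: compare marginal utility per dollar. 3/P_x vs 7/P_y → 2.5 vs 1.75.
x gives more utility per dollar, so spend all income on x: x* = M/P_x, y* = 0.
Numerically: x* = 30, y* = 0.

x* = 30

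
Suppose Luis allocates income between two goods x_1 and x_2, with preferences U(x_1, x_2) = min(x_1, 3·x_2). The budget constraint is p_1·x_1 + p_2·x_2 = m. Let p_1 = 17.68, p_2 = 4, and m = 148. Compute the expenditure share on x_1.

share on x_1 = 0.9299

Demand: x_1*(p_1,p_2,m) = 3·m/(3·p_1 + p_2), x_2* = m/(3·p_1 + p_2).
Here 3·17.68 + 4 = 57.04, giving x_1* = 7.784 and x_2* = 2.5947.
Expenditure on x_1: 17.68·7.784 = 137.6213; share = 0.9299.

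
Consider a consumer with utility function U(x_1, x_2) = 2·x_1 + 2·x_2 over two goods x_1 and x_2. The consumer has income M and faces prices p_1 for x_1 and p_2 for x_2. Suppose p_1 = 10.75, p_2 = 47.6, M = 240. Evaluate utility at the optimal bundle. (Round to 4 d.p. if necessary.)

V = 44.6512

Perfect substitutes: compare marginal utility per dollar. 2/p_1 vs 2/p_2 → 0.186 vs 0.042.
x_1 gives more utility per dollar, so spend all income on x_1: x_1* = M/p_1, x_2* = 0.
Numerically: x_1* = 22.3256, x_2* = 0.
Utility at the optimum: U(22.3256, 0) = 44.6512.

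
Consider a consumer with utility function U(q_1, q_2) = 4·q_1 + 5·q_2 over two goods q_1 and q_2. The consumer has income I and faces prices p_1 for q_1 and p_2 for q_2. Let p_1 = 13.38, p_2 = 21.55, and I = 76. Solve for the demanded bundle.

q_1 gives more utility per dollar, so spend all income on q_1: q_1* = I/p_1, q_2* = 0.
Numerically: q_1* = 5.6801, q_2* = 0.

q_1* = 5.6801, q_2* = 0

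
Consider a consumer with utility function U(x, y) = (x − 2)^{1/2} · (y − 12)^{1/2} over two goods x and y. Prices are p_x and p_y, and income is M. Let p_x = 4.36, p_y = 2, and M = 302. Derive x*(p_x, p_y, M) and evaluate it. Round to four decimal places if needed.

This is Cobb-Douglas in (x−2, y−12): tangency gives 0.5·p_y·(y−12) = 0.5·p_x·(x−2).
Substituting into the budget: x* = 2 + 0.5·(M − 2·p_x − 12·p_y)/p_x, and y* = 12 + 0.5·(…)/p_y.
Discretionary income = 302 − 2·4.36 − 12·2 = 269.28; x* = 2 + 0.5·269.28/4.36 = 32.8807.

x* = 32.8807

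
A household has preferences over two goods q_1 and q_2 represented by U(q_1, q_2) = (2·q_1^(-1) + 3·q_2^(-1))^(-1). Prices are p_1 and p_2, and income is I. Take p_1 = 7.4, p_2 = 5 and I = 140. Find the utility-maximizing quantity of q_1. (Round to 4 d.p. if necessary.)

q_1* = 9.4277

Substitute q_2 = (q_2/q_1)·q_1 into the budget: q_1* = I/(p_1 + p_2·(q_2/q_1)).
Numerically q_2/q_1 = 1.489966, so q_1* = 140/(7.4 + 5·1.489966) = 9.4277.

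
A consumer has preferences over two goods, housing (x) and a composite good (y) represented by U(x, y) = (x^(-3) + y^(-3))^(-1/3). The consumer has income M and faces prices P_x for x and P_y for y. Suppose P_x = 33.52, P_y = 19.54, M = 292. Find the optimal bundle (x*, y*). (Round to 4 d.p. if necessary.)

MU_x ∝ x^(-4), MU_y ∝ y^(-4), so MRS = (y/x)^(4) = P_x/P_y.
Solve for the ratio: y/x = [P_x/P_y]^(0.25).
With the ratio pinned down, the budget gives x* = M/(P_x + P_y·(y/x)) and y* = (y/x)·x*.
Numerically y/x = 1.144445, so x* = 292/(33.52 + 19.54·1.144445) = 5.2253 and y* = 1.144445·5.2253 = 5.98.

x* = 5.2253, y* = 5.98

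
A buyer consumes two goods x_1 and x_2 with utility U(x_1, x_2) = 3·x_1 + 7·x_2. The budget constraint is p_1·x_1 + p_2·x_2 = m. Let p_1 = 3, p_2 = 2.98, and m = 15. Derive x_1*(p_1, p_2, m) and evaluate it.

x_1* = 0

Perfect substitutes: compare marginal utility per dollar. 3/p_1 vs 7/p_2 → 1 vs 2.349.
x_2 gives more utility per dollar, so spend all income on x_2: x_2* = m/p_2, x_1* = 0.
Numerically: x_1* = 0, x_2* = 5.0336.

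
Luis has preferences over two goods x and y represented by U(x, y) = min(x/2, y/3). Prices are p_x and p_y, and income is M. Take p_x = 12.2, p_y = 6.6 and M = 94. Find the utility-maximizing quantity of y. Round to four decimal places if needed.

y* = 6.3801

Leontief preferences: the optimum is at the kink where x/2 = y/3, i.e. y = (3/2)·x.
Budget: p_x·x + p_y·(3/2)·x = M, so (2·p_x + 3·p_y)·x = 2·M.
Demand: x*(p_x,p_y,M) = 2·M/(2·p_x + 3·p_y), y* = 3·M/(2·p_x + 3·p_y).
Here 2·12.2 + 3·6.6 = 44.2, giving y* = 6.3801.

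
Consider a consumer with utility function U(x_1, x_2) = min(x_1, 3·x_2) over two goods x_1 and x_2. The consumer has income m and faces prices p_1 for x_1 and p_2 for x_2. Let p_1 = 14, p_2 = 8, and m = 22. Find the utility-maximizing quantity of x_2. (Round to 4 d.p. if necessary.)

With perfect complements, no substitution: consume in ratio x_1:x_2 = 3:1.
Budget: p_1·x_1 + p_2·(1/3)·x_1 = m, so (3·p_1 + p_2)·x_1 = 3·m.
Demand: x_1*(p_1,p_2,m) = 3·m/(3·p_1 + p_2), x_2* = m/(3·p_1 + p_2).
Here 3·14 + 8 = 50, giving x_2* = 0.44.

x_2* = 0.44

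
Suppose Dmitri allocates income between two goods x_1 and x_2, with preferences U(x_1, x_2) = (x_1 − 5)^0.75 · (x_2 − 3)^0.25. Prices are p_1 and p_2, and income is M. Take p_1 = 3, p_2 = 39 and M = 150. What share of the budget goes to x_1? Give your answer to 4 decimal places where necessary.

Substituting into the budget: x_1* = 5 + 0.75·(M − 5·p_1 − 3·p_2)/p_1, and x_2* = 3 + 0.25·(…)/p_2.
Discretionary income = 150 − 5·3 − 3·39 = 18; x_1* = 5 + 0.75·18/3 = 9.5; x_2* = 3 + 0.25·18/39 = 3.1154.
Expenditure on x_1: 3·9.5 = 28.5; share = 0.19.

share on x_1 = 0.19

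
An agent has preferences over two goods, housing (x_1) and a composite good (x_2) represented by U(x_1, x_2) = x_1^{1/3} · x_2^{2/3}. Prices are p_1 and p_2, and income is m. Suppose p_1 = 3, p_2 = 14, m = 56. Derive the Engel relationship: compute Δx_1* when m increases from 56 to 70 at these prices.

MU_x_1/MU_x_2 = (1/3·x_2)/(2/3·x_1); tangency sets this equal to p_1/p_2.
Rearranging, p_2·x_2 = 2·p_1·x_1. Substituting into the budget gives p_1·x_1·(1 + 2) = m.
Demand: x_1*(p_1,p_2,m) = 1/3·m/p_1 and x_2* = 2/3·m/p_2.
At p_1=3, p_2=14, m=56: x_1* = 1/3·56/3 = 6.2222.
At m' = 70: x_1* = 7.7778. Change: 7.7778 − 6.2222 = 1.5556.

Δx_1* = 1.5556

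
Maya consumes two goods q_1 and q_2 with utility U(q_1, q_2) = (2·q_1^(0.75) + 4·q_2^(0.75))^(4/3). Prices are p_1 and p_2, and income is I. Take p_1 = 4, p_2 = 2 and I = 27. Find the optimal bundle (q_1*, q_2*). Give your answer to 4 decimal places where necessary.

q_1* = 0.0523, q_2* = 13.3953

MRS = MU_q_1/MU_q_2 = (1/2)·(q_2/q_1)^(0.25). Set equal to p_1/p_2.
Hence q_2/q_1 = (2·p_1/p_2)^(1/(0.25)), i.e. raised to the 4 power.
Substitute q_2 = (q_2/q_1)·q_1 into the budget: q_1* = I/(p_1 + p_2·(q_2/q_1)).
Numerically q_2/q_1 = 256, so q_1* = 27/(4 + 2·256) = 0.0523 and q_2* = 256·0.0523 = 13.3953.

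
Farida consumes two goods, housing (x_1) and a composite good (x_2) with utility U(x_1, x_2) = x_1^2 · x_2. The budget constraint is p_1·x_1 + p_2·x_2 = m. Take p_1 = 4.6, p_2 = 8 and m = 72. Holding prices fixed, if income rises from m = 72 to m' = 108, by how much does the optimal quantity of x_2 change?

Demand: x_1*(p_1,p_2,m) = 2/3·m/p_1 and x_2* = 1/3·m/p_2.
At p_1=4.6, p_2=8, m=72: x_2* = 1/3·72/8 = 3.
At m' = 108: x_2* = 4.5. Change: 4.5 − 3 = 1.5.

Δx_2* = 1.5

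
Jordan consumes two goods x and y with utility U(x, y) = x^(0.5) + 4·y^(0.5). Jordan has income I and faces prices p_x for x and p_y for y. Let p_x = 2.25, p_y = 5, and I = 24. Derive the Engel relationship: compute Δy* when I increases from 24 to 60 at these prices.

Substitute y = (y/x)·x into the budget: x* = I/(p_x + p_y·(y/x)).
Numerically y/x = 3.24, so x* = 24/(2.25 + 5·3.24) = 1.3008 and y* = 3.24·1.3008 = 4.2146.
At I' = 60: y* = 10.5366. Change: 10.5366 − 4.2146 = 6.322.

Δy* = 6.322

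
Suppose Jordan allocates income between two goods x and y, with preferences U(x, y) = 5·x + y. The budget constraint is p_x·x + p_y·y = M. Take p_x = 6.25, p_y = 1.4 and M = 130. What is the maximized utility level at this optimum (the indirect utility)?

V = 104

Linear utility — the consumer picks whichever good has higher MU/price: 5/6.25 = 0.8 vs 1/1.4 = 0.7143.
x gives more utility per dollar, so spend all income on x: x* = M/p_x, y* = 0.
Numerically: x* = 20.8, y* = 0.
Utility at the optimum: U(20.8, 0) = 104.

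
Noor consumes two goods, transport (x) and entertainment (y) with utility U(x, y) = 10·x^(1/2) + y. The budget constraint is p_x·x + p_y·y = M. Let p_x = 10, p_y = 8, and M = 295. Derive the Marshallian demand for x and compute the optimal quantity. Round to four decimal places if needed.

MU_x = 5/√x, MU_y = 1. Tangency: 5/√x = p_x/p_y.
Solve: √x = 5·p_y/p_x, so x*(p_x,p_y) = (5·p_y/p_x)², and y* = (M − p_x·x*)/p_y.
Plugging in: x* = (5·8/10)² = 16.

x* = 16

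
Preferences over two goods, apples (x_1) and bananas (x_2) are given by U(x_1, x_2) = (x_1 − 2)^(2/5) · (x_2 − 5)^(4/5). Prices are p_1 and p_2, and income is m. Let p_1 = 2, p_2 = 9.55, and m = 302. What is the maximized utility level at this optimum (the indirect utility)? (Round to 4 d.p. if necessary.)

V = 43.8443

Let x_1' = x_1−2, x_2' = x_2−5. MRS = (1/2)·x_2'/x_1' = p_1/p_2.
After buying the subsistence bundle (2, 5), a share 1/3 of the remaining income goes to x_1: x_1* = 2 + 1/3·(m − 2p_1 − 5p_2)/p_1.
Discretionary income = 302 − 2·2 − 5·9.55 = 250.25; x_1* = 2 + 1/3·250.25/2 = 43.7083; x_2* = 5 + 2/3·250.25/9.55 = 22.4695.
Utility at the optimum: U(43.7083, 22.4695) = 43.8443.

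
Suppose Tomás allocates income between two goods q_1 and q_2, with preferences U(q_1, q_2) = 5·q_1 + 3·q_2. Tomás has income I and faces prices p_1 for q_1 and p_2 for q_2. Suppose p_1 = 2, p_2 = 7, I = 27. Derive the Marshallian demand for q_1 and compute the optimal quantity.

Perfect substitutes: compare marginal utility per dollar. 5/p_1 vs 3/p_2 → 2.5 vs 0.4286.
q_1 gives more utility per dollar, so spend all income on q_1: q_1* = I/p_1, q_2* = 0.
Numerically: q_1* = 13.5, q_2* = 0.

q_1* = 13.5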